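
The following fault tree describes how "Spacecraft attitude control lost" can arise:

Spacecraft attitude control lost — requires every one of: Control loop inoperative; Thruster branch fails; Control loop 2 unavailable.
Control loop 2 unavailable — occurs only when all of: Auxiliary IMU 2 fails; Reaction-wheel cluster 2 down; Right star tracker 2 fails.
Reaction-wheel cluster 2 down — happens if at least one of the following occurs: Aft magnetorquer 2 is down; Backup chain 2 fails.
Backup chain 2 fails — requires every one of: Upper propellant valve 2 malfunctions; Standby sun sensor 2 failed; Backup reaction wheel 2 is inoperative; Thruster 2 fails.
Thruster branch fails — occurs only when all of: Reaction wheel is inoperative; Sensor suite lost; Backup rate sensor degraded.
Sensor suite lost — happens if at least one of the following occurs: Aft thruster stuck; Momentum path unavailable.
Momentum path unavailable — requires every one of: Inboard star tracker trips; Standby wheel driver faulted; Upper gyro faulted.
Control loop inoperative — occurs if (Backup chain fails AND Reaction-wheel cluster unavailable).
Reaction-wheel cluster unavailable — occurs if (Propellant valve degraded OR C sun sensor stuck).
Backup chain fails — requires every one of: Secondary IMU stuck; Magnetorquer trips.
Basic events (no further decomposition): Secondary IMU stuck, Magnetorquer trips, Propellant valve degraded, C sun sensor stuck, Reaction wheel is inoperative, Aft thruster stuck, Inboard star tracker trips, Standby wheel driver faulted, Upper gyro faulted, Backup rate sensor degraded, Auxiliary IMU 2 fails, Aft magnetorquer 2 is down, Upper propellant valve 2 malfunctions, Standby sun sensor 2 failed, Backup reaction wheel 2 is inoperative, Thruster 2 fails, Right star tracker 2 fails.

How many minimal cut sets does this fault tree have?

8

Backup chain fails [AND]: one cut set from each child combined → 1 × 1 = 1 cut set(s).
Reaction-wheel cluster unavailable [OR]: union of children's cut sets → 2 cut set(s).
Control loop inoperative [AND]: one cut set from each child combined → 1 × 2 = 2 cut set(s).
Momentum path unavailable [AND]: one cut set from each child combined → 1 × 1 × 1 = 1 cut set(s).
Sensor suite lost [OR]: union of children's cut sets → 2 cut set(s).
Thruster branch fails [AND]: one cut set from each child combined → 1 × 2 × 1 = 2 cut set(s).
Backup chain 2 fails [AND]: one cut set from each child combined → 1 × 1 × 1 × 1 = 1 cut set(s).
Reaction-wheel cluster 2 down [OR]: union of children's cut sets → 2 cut set(s).
Control loop 2 unavailable [AND]: one cut set from each child combined → 1 × 2 × 1 = 2 cut set(s).
Spacecraft attitude control lost [AND]: one cut set from each child combined → 2 × 2 × 2 = 8 cut set(s).
Minimal cut sets: {Aft magnetorquer 2 is down, Aft thruster stuck, Auxiliary IMU 2 fails, Backup rate sensor degraded, Magnetorquer trips, Propellant valve degraded, Reaction wheel is inoperative, Right star tracker 2 fails, Secondary IMU stuck}; {Aft thruster stuck, Auxiliary IMU 2 fails, Backup rate sensor degraded, Backup reaction wheel 2 is inoperative, Magnetorquer trips, Propellant valve degraded, Reaction wheel is inoperative, Right star tracker 2 fails, Secondary IMU stuck, Standby sun sensor 2 failed, Thruster 2 fails, Upper propellant valve 2 malfunctions}; {Aft magnetorquer 2 is down, Auxiliary IMU 2 fails, Backup rate sensor degraded, Inboard star tracker trips, Magnetorquer trips, Propellant valve degraded, Reaction wheel is inoperative, Right star tracker 2 fails, Secondary IMU stuck, Standby wheel driver faulted, Upper gyro faulted}; {Auxiliary IMU 2 fails, Backup rate sensor degraded, Backup reaction wheel 2 is inoperative, Inboard star tracker trips, Magnetorquer trips, Propellant valve degraded, Reaction wheel is inoperative, Right star tracker 2 fails, Secondary IMU stuck, Standby sun sensor 2 failed, Standby wheel driver faulted, Thruster 2 fails, Upper gyro faulted, Upper propellant valve 2 malfunctions}; {Aft magnetorquer 2 is down, Aft thruster stuck, Auxiliary IMU 2 fails, Backup rate sensor degraded, C sun sensor stuck, Magnetorquer trips, Reaction wheel is inoperative, Right star tracker 2 fails, Secondary IMU stuck}; {Aft thruster stuck, Auxiliary IMU 2 fails, Backup rate sensor degraded, Backup reaction wheel 2 is inoperative, C sun sensor stuck, Magnetorquer trips, Reaction wheel is inoperative, Right star tracker 2 fails, Secondary IMU stuck, Standby sun sensor 2 failed, Thruster 2 fails, Upper propellant valve 2 malfunctions}; {Aft magnetorquer 2 is down, Auxiliary IMU 2 fails, Backup rate sensor degraded, C sun sensor stuck, Inboard star tracker trips, Magnetorquer trips, Reaction wheel is inoperative, Right star tracker 2 fails, Secondary IMU stuck, Standby wheel driver faulted, Upper gyro faulted}; {Auxiliary IMU 2 fails, Backup rate sensor degraded, Backup reaction wheel 2 is inoperative, C sun sensor stuck, Inboard star tracker trips, Magnetorquer trips, Reaction wheel is inoperative, Right star tracker 2 fails, Secondary IMU stuck, Standby sun sensor 2 failed, Standby wheel driver faulted, Thruster 2 fails, Upper gyro faulted, Upper propellant valve 2 malfunctions}.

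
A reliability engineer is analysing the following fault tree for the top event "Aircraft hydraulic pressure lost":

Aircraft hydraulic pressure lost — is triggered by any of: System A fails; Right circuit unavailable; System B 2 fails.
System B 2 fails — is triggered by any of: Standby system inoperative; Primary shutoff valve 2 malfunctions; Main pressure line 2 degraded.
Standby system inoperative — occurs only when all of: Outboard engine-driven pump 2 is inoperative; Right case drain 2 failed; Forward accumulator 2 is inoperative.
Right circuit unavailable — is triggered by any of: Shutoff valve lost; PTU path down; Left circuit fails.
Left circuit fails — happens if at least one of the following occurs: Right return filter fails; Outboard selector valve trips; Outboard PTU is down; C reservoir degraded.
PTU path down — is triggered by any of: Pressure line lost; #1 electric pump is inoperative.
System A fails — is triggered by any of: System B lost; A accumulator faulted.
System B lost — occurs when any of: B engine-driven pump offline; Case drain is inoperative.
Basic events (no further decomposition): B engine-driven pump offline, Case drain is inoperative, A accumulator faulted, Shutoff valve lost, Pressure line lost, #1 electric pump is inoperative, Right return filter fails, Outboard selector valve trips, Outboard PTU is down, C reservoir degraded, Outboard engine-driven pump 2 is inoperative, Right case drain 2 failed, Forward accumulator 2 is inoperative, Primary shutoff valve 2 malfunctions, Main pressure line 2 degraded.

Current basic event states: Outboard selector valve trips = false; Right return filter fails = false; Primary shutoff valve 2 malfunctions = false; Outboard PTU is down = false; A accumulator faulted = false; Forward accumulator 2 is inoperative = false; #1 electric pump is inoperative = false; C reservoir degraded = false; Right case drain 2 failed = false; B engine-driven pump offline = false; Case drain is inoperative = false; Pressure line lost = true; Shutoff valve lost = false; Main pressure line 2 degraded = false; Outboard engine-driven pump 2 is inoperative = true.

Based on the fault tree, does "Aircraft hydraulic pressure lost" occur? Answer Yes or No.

Yes

System B lost [OR]: B engine-driven pump offline=not, Case drain is inoperative=not → no input occurs → does not occur.
System A fails [OR]: System B lost=not, A accumulator faulted=not → no input occurs → does not occur.
PTU path down [OR]: Pressure line lost=occurs, #1 electric pump is inoperative=not → at least one input occurs → occurs.
Left circuit fails [OR]: Right return filter fails=not, Outboard selector valve trips=not, Outboard PTU is down=not, C reservoir degraded=not → no input occurs → does not occur.
Right circuit unavailable [OR]: Shutoff valve lost=not, PTU path down=occurs, Left circuit fails=not → at least one input occurs → occurs.
Standby system inoperative [AND]: Outboard engine-driven pump 2 is inoperative=occurs, Right case drain 2 failed=not, Forward accumulator 2 is inoperative=not → not all inputs occur → does not occur.
System B 2 fails [OR]: Standby system inoperative=not, Primary shutoff valve 2 malfunctions=not, Main pressure line 2 degraded=not → no input occurs → does not occur.
Aircraft hydraulic pressure lost [OR]: System A fails=not, Right circuit unavailable=occurs, System B 2 fails=not → at least one input occurs → occurs.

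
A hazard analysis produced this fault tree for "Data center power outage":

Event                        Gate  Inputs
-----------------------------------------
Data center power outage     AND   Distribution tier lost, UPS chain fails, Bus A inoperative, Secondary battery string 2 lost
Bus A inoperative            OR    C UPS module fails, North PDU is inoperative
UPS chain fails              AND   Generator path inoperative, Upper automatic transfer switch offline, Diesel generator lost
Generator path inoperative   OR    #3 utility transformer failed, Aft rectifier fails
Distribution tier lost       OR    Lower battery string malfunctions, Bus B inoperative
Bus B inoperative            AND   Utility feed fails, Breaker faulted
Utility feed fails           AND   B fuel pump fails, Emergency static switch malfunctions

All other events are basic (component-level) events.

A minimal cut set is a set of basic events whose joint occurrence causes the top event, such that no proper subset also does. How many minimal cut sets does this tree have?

Utility feed fails [AND]: one cut set from each child combined → 1 × 1 = 1 cut set(s).
Bus B inoperative [AND]: one cut set from each child combined → 1 × 1 = 1 cut set(s).
Distribution tier lost [OR]: union of children's cut sets → 2 cut set(s).
Generator path inoperative [OR]: union of children's cut sets → 2 cut set(s).
UPS chain fails [AND]: one cut set from each child combined → 2 × 1 × 1 = 2 cut set(s).
Bus A inoperative [OR]: union of children's cut sets → 2 cut set(s).
Data center power outage [AND]: one cut set from each child combined → 2 × 2 × 2 × 1 = 8 cut set(s).
Minimal cut sets: {#3 utility transformer failed, C UPS module fails, Diesel generator lost, Lower battery string malfunctions, Secondary battery string 2 lost, Upper automatic transfer switch offline}; {#3 utility transformer failed, Diesel generator lost, Lower battery string malfunctions, North PDU is inoperative, Secondary battery string 2 lost, Upper automatic transfer switch offline}; {Aft rectifier fails, C UPS module fails, Diesel generator lost, Lower battery string malfunctions, Secondary battery string 2 lost, Upper automatic transfer switch offline}; {Aft rectifier fails, Diesel generator lost, Lower battery string malfunctions, North PDU is inoperative, Secondary battery string 2 lost, Upper automatic transfer switch offline}; {#3 utility transformer failed, B fuel pump fails, Breaker faulted, C UPS module fails, Diesel generator lost, Emergency static switch malfunctions, Secondary battery string 2 lost, Upper automatic transfer switch offline}; {#3 utility transformer failed, B fuel pump fails, Breaker faulted, Diesel generator lost, Emergency static switch malfunctions, North PDU is inoperative, Secondary battery string 2 lost, Upper automatic transfer switch offline}; {Aft rectifier fails, B fuel pump fails, Breaker faulted, C UPS module fails, Diesel generator lost, Emergency static switch malfunctions, Secondary battery string 2 lost, Upper automatic transfer switch offline}; {Aft rectifier fails, B fuel pump fails, Breaker faulted, Diesel generator lost, Emergency static switch malfunctions, North PDU is inoperative, Secondary battery string 2 lost, Upper automatic transfer switch offline}.

8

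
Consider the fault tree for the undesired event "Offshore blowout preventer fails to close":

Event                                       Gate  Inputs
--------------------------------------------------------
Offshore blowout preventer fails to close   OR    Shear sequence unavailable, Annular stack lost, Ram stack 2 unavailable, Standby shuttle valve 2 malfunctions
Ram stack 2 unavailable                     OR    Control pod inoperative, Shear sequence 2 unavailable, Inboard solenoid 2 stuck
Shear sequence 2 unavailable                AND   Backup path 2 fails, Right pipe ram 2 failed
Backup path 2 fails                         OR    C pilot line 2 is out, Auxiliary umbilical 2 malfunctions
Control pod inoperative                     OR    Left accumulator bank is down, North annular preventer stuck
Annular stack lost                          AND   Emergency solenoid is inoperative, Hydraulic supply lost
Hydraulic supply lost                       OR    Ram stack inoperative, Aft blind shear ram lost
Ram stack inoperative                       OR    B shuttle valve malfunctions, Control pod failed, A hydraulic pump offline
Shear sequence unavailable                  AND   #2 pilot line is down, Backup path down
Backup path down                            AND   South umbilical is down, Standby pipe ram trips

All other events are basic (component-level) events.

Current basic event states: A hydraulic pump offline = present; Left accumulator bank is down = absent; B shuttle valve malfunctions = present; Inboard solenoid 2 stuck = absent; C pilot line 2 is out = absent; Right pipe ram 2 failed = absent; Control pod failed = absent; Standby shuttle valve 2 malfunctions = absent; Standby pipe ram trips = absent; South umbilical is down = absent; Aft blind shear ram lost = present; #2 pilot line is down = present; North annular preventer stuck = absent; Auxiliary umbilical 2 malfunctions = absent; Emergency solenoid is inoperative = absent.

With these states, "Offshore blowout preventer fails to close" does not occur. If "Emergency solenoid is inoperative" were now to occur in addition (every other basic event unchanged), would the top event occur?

Yes

Counterfactual: set "Emergency solenoid is inoperative" to occurred.
Backup path down [AND]: South umbilical is down=not, Standby pipe ram trips=not → not all inputs occur → does not occur.
Shear sequence unavailable [AND]: #2 pilot line is down=occurs, Backup path down=not → not all inputs occur → does not occur.
Ram stack inoperative [OR]: B shuttle valve malfunctions=occurs, Control pod failed=not, A hydraulic pump offline=occurs → at least one input occurs → occurs.
Hydraulic supply lost [OR]: Ram stack inoperative=occurs, Aft blind shear ram lost=occurs → at least one input occurs → occurs.
Annular stack lost [AND]: Emergency solenoid is inoperative=occurs, Hydraulic supply lost=occurs → all inputs occur → occurs.
Control pod inoperative [OR]: Left accumulator bank is down=not, North annular preventer stuck=not → no input occurs → does not occur.
Backup path 2 fails [OR]: C pilot line 2 is out=not, Auxiliary umbilical 2 malfunctions=not → no input occurs → does not occur.
Shear sequence 2 unavailable [AND]: Backup path 2 fails=not, Right pipe ram 2 failed=not → not all inputs occur → does not occur.
Ram stack 2 unavailable [OR]: Control pod inoperative=not, Shear sequence 2 unavailable=not, Inboard solenoid 2 stuck=not → no input occurs → does not occur.
Offshore blowout preventer fails to close [OR]: Shear sequence unavailable=not, Annular stack lost=occurs, Ram stack 2 unavailable=not, Standby shuttle valve 2 malfunctions=not → at least one input occurs → occurs.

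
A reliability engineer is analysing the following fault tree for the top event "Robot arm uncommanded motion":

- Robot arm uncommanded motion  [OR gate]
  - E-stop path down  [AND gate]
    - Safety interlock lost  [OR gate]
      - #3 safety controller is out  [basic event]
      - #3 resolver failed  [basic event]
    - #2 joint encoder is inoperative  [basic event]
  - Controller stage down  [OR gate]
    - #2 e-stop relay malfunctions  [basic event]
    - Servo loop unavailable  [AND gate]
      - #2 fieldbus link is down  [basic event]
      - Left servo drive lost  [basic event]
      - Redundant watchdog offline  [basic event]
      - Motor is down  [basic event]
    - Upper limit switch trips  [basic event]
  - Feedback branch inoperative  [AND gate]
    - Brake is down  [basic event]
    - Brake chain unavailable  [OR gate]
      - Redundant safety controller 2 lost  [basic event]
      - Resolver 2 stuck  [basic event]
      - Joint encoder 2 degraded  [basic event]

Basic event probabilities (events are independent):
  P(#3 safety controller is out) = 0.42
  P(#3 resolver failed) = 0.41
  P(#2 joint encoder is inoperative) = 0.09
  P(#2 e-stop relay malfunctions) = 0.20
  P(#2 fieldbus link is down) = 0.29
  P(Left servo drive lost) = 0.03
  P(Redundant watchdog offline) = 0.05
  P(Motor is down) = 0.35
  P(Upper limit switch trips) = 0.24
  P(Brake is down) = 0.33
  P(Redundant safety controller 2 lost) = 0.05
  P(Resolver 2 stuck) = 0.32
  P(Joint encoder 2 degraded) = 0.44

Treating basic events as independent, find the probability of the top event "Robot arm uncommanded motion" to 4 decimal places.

P(Safety interlock lost) [OR] = 1 − (1−0.42) × (1−0.41) = 0.657800
P(E-stop path down) [AND] = 0.657800 × 0.09 = 0.059202
P(Servo loop unavailable) [AND] = 0.29 × 0.03 × 0.05 × 0.35 = 0.000152
P(Controller stage down) [OR] = 1 − (1−0.20) × (1−0.000152) × (1−0.24) = 0.392092
P(Brake chain unavailable) [OR] = 1 − (1−0.05) × (1−0.32) × (1−0.44) = 0.638240
P(Feedback branch inoperative) [AND] = 0.33 × 0.638240 = 0.210619
P(Robot arm uncommanded motion) [OR] = 1 − (1−0.059202) × (1−0.392092) × (1−0.210619) = 0.548538
Rounded to 4 decimal places: P(Robot arm uncommanded motion) ≈ 0.5485.

0.5485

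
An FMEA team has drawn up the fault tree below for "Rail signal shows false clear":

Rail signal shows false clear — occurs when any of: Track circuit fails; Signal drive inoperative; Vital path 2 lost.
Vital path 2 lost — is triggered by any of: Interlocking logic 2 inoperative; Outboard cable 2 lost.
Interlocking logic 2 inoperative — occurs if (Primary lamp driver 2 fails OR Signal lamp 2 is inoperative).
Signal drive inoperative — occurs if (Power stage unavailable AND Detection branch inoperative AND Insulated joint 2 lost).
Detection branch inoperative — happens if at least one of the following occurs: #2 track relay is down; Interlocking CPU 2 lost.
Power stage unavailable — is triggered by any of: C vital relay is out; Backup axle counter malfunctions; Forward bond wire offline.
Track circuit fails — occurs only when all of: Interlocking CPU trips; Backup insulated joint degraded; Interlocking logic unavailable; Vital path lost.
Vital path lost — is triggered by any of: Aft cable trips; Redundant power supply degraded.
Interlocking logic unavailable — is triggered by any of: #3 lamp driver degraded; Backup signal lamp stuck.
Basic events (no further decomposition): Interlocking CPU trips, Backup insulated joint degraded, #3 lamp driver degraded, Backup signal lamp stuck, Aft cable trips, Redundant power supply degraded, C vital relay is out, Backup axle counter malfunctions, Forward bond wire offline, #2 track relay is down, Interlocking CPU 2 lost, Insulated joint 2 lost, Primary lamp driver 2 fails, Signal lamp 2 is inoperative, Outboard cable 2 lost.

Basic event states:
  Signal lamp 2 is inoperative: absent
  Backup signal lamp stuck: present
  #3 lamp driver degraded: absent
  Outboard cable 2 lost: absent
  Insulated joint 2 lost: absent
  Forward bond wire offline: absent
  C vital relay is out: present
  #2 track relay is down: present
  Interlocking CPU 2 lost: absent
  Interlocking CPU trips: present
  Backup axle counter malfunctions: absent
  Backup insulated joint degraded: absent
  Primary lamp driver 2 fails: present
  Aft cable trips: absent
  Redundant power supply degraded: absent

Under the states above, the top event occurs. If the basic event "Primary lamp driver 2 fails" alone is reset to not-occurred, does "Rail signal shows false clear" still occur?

No

Counterfactual: set "Primary lamp driver 2 fails" to not occurred.
Interlocking logic unavailable [OR]: #3 lamp driver degraded=not, Backup signal lamp stuck=occurs → at least one input occurs → occurs.
Vital path lost [OR]: Aft cable trips=not, Redundant power supply degraded=not → no input occurs → does not occur.
Track circuit fails [AND]: Interlocking CPU trips=occurs, Backup insulated joint degraded=not, Interlocking logic unavailable=occurs, Vital path lost=not → not all inputs occur → does not occur.
Power stage unavailable [OR]: C vital relay is out=occurs, Backup axle counter malfunctions=not, Forward bond wire offline=not → at least one input occurs → occurs.
Detection branch inoperative [OR]: #2 track relay is down=occurs, Interlocking CPU 2 lost=not → at least one input occurs → occurs.
Signal drive inoperative [AND]: Power stage unavailable=occurs, Detection branch inoperative=occurs, Insulated joint 2 lost=not → not all inputs occur → does not occur.
Interlocking logic 2 inoperative [OR]: Primary lamp driver 2 fails=not, Signal lamp 2 is inoperative=not → no input occurs → does not occur.
Vital path 2 lost [OR]: Interlocking logic 2 inoperative=not, Outboard cable 2 lost=not → no input occurs → does not occur.
Rail signal shows false clear [OR]: Track circuit fails=not, Signal drive inoperative=not, Vital path 2 lost=not → no input occurs → does not occur.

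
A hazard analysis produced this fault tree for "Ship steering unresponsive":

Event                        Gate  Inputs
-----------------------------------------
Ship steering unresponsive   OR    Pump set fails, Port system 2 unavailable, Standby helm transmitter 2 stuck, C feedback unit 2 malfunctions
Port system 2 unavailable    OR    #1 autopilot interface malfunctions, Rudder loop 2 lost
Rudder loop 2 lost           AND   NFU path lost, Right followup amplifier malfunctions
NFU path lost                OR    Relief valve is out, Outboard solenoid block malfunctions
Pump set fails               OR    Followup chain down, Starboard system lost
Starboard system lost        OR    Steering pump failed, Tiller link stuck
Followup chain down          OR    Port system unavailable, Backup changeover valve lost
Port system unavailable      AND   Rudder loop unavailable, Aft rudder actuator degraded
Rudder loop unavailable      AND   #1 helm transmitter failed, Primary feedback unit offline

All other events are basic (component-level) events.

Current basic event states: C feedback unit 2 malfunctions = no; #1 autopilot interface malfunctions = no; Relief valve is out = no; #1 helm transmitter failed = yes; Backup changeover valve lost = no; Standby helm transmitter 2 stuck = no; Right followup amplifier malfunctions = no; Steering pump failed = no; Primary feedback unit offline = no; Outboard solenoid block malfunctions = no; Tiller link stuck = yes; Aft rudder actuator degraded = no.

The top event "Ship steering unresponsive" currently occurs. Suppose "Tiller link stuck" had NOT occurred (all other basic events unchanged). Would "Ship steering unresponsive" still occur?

No

Counterfactual: set "Tiller link stuck" to not occurred.
Rudder loop unavailable [AND]: #1 helm transmitter failed=occurs, Primary feedback unit offline=not → not all inputs occur → does not occur.
Port system unavailable [AND]: Rudder loop unavailable=not, Aft rudder actuator degraded=not → not all inputs occur → does not occur.
Followup chain down [OR]: Port system unavailable=not, Backup changeover valve lost=not → no input occurs → does not occur.
Starboard system lost [OR]: Steering pump failed=not, Tiller link stuck=not → no input occurs → does not occur.
Pump set fails [OR]: Followup chain down=not, Starboard system lost=not → no input occurs → does not occur.
NFU path lost [OR]: Relief valve is out=not, Outboard solenoid block malfunctions=not → no input occurs → does not occur.
Rudder loop 2 lost [AND]: NFU path lost=not, Right followup amplifier malfunctions=not → not all inputs occur → does not occur.
Port system 2 unavailable [OR]: #1 autopilot interface malfunctions=not, Rudder loop 2 lost=not → no input occurs → does not occur.
Ship steering unresponsive [OR]: Pump set fails=not, Port system 2 unavailable=not, Standby helm transmitter 2 stuck=not, C feedback unit 2 malfunctions=not → no input occurs → does not occur.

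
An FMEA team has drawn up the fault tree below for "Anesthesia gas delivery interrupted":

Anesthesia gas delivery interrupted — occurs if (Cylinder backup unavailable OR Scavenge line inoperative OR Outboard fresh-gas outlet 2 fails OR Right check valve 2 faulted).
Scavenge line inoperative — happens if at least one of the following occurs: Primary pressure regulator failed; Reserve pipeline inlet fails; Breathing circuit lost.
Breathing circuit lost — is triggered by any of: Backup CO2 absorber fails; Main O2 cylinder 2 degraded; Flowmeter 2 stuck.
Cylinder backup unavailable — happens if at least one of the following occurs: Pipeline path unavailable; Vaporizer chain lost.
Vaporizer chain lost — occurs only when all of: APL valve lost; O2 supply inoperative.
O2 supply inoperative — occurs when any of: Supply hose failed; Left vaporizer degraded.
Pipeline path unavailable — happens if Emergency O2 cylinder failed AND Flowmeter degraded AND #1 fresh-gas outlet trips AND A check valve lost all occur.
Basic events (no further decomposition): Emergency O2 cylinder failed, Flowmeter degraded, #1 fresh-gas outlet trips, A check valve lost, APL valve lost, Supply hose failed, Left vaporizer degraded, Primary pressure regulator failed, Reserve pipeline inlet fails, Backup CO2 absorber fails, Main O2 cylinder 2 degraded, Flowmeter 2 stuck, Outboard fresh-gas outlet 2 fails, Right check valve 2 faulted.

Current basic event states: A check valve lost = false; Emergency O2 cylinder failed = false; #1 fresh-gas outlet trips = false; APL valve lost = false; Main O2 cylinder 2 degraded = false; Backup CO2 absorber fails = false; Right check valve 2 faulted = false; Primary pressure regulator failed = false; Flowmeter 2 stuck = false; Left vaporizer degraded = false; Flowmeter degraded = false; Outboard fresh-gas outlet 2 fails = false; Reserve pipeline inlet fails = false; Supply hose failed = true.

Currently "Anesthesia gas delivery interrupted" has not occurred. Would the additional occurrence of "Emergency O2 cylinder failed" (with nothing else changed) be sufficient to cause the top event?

No

Counterfactual: set "Emergency O2 cylinder failed" to occurred.
Pipeline path unavailable [AND]: Emergency O2 cylinder failed=occurs, Flowmeter degraded=not, #1 fresh-gas outlet trips=not, A check valve lost=not → not all inputs occur → does not occur.
O2 supply inoperative [OR]: Supply hose failed=occurs, Left vaporizer degraded=not → at least one input occurs → occurs.
Vaporizer chain lost [AND]: APL valve lost=not, O2 supply inoperative=occurs → not all inputs occur → does not occur.
Cylinder backup unavailable [OR]: Pipeline path unavailable=not, Vaporizer chain lost=not → no input occurs → does not occur.
Breathing circuit lost [OR]: Backup CO2 absorber fails=not, Main O2 cylinder 2 degraded=not, Flowmeter 2 stuck=not → no input occurs → does not occur.
Scavenge line inoperative [OR]: Primary pressure regulator failed=not, Reserve pipeline inlet fails=not, Breathing circuit lost=not → no input occurs → does not occur.
Anesthesia gas delivery interrupted [OR]: Cylinder backup unavailable=not, Scavenge line inoperative=not, Outboard fresh-gas outlet 2 fails=not, Right check valve 2 faulted=not → no input occurs → does not occur.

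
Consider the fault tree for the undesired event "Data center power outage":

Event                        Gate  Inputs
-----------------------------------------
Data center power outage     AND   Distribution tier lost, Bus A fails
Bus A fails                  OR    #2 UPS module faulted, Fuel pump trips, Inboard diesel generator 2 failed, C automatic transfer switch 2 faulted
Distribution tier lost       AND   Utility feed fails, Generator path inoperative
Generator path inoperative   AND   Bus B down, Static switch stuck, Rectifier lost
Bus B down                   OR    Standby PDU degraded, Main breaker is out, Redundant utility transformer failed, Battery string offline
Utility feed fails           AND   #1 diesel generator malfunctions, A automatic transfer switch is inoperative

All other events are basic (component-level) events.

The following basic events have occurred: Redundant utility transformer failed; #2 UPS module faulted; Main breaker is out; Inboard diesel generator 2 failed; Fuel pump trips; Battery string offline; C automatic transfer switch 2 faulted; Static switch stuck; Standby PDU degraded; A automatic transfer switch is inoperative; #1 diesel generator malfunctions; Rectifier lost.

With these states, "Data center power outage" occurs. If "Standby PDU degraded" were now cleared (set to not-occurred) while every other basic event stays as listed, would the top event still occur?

Yes

Counterfactual: set "Standby PDU degraded" to not occurred.
Utility feed fails [AND]: #1 diesel generator malfunctions=occurs, A automatic transfer switch is inoperative=occurs → all inputs occur → occurs.
Bus B down [OR]: Standby PDU degraded=not, Main breaker is out=occurs, Redundant utility transformer failed=occurs, Battery string offline=occurs → at least one input occurs → occurs.
Generator path inoperative [AND]: Bus B down=occurs, Static switch stuck=occurs, Rectifier lost=occurs → all inputs occur → occurs.
Distribution tier lost [AND]: Utility feed fails=occurs, Generator path inoperative=occurs → all inputs occur → occurs.
Bus A fails [OR]: #2 UPS module faulted=occurs, Fuel pump trips=occurs, Inboard diesel generator 2 failed=occurs, C automatic transfer switch 2 faulted=occurs → at least one input occurs → occurs.
Data center power outage [AND]: Distribution tier lost=occurs, Bus A fails=occurs → all inputs occur → occurs.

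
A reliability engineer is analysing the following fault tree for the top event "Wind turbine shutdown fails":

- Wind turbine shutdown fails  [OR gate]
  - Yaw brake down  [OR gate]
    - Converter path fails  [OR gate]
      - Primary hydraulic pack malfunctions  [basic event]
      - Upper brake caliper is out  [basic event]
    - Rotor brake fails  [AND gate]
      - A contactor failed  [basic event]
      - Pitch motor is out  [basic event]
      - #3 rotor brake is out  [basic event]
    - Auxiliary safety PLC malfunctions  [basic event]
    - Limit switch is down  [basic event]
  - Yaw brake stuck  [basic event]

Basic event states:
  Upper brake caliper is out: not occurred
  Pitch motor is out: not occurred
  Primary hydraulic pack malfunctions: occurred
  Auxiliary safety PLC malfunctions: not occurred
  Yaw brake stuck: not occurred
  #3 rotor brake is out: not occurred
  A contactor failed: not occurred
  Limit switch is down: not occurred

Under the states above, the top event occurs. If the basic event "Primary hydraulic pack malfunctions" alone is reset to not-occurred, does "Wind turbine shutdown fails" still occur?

No

Counterfactual: set "Primary hydraulic pack malfunctions" to not occurred.
Converter path fails [OR]: Primary hydraulic pack malfunctions=not, Upper brake caliper is out=not → no input occurs → does not occur.
Rotor brake fails [AND]: A contactor failed=not, Pitch motor is out=not, #3 rotor brake is out=not → not all inputs occur → does not occur.
Yaw brake down [OR]: Converter path fails=not, Rotor brake fails=not, Auxiliary safety PLC malfunctions=not, Limit switch is down=not → no input occurs → does not occur.
Wind turbine shutdown fails [OR]: Yaw brake down=not, Yaw brake stuck=not → no input occurs → does not occur.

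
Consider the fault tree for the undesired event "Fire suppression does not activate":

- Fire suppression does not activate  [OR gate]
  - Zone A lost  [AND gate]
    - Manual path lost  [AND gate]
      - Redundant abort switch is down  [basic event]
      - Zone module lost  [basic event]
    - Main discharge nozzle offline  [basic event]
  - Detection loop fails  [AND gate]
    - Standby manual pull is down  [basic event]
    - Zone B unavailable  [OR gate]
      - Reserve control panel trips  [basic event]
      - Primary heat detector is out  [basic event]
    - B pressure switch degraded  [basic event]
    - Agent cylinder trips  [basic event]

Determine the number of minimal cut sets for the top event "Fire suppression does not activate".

Manual path lost [AND]: one cut set from each child combined → 1 × 1 = 1 cut set(s).
Zone A lost [AND]: one cut set from each child combined → 1 × 1 = 1 cut set(s).
Zone B unavailable [OR]: union of children's cut sets → 2 cut set(s).
Detection loop fails [AND]: one cut set from each child combined → 1 × 2 × 1 × 1 = 2 cut set(s).
Fire suppression does not activate [OR]: union of children's cut sets → 3 cut set(s).
Minimal cut sets: {Main discharge nozzle offline, Redundant abort switch is down, Zone module lost}; {Agent cylinder trips, B pressure switch degraded, Reserve control panel trips, Standby manual pull is down}; {Agent cylinder trips, B pressure switch degraded, Primary heat detector is out, Standby manual pull is down}.

3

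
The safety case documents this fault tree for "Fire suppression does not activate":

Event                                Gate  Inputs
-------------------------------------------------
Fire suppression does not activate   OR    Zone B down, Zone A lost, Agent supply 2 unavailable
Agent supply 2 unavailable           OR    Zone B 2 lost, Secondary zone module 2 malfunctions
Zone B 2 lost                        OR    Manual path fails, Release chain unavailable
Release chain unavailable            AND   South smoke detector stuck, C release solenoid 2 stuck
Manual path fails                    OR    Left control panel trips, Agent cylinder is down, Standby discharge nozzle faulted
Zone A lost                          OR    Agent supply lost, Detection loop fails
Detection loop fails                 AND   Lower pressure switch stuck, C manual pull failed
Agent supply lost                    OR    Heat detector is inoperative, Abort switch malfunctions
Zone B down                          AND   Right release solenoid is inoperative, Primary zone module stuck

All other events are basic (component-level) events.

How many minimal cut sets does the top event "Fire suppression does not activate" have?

9

Zone B down [AND]: one cut set from each child combined → 1 × 1 = 1 cut set(s).
Agent supply lost [OR]: union of children's cut sets → 2 cut set(s).
Detection loop fails [AND]: one cut set from each child combined → 1 × 1 = 1 cut set(s).
Zone A lost [OR]: union of children's cut sets → 3 cut set(s).
Manual path fails [OR]: union of children's cut sets → 3 cut set(s).
Release chain unavailable [AND]: one cut set from each child combined → 1 × 1 = 1 cut set(s).
Zone B 2 lost [OR]: union of children's cut sets → 4 cut set(s).
Agent supply 2 unavailable [OR]: union of children's cut sets → 5 cut set(s).
Fire suppression does not activate [OR]: union of children's cut sets → 9 cut set(s).
Minimal cut sets: {Primary zone module stuck, Right release solenoid is inoperative}; {Heat detector is inoperative}; {Abort switch malfunctions}; {C manual pull failed, Lower pressure switch stuck}; {Left control panel trips}; {Agent cylinder is down}; {Standby discharge nozzle faulted}; {C release solenoid 2 stuck, South smoke detector stuck}; {Secondary zone module 2 malfunctions}.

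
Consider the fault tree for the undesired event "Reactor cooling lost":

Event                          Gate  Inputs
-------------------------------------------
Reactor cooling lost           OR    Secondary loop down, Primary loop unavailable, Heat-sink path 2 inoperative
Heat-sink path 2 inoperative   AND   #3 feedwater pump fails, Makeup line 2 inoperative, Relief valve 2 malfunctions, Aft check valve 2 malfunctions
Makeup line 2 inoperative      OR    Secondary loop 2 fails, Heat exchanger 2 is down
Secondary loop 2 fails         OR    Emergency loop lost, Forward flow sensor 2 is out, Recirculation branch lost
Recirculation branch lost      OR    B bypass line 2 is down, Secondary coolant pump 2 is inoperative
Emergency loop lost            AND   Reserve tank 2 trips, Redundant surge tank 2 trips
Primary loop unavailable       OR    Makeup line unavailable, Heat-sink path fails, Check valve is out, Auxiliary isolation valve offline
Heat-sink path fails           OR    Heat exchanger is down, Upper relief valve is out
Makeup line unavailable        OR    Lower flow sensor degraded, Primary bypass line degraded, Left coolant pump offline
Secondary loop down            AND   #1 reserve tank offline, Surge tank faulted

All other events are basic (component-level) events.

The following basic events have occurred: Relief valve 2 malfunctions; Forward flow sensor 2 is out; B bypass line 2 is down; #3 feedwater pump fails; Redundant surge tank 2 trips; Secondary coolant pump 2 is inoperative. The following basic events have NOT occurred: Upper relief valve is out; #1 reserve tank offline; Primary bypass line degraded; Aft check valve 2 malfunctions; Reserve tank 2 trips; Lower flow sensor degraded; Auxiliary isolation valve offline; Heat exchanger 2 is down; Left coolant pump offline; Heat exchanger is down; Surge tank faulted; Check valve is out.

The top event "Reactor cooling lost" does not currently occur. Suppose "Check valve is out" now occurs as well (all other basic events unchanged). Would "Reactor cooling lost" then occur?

Yes

Counterfactual: set "Check valve is out" to occurred.
Secondary loop down [AND]: #1 reserve tank offline=not, Surge tank faulted=not → not all inputs occur → does not occur.
Makeup line unavailable [OR]: Lower flow sensor degraded=not, Primary bypass line degraded=not, Left coolant pump offline=not → no input occurs → does not occur.
Heat-sink path fails [OR]: Heat exchanger is down=not, Upper relief valve is out=not → no input occurs → does not occur.
Primary loop unavailable [OR]: Makeup line unavailable=not, Heat-sink path fails=not, Check valve is out=occurs, Auxiliary isolation valve offline=not → at least one input occurs → occurs.
Emergency loop lost [AND]: Reserve tank 2 trips=not, Redundant surge tank 2 trips=occurs → not all inputs occur → does not occur.
Recirculation branch lost [OR]: B bypass line 2 is down=occurs, Secondary coolant pump 2 is inoperative=occurs → at least one input occurs → occurs.
Secondary loop 2 fails [OR]: Emergency loop lost=not, Forward flow sensor 2 is out=occurs, Recirculation branch lost=occurs → at least one input occurs → occurs.
Makeup line 2 inoperative [OR]: Secondary loop 2 fails=occurs, Heat exchanger 2 is down=not → at least one input occurs → occurs.
Heat-sink path 2 inoperative [AND]: #3 feedwater pump fails=occurs, Makeup line 2 inoperative=occurs, Relief valve 2 malfunctions=occurs, Aft check valve 2 malfunctions=not → not all inputs occur → does not occur.
Reactor cooling lost [OR]: Secondary loop down=not, Primary loop unavailable=occurs, Heat-sink path 2 inoperative=not → at least one input occurs → occurs.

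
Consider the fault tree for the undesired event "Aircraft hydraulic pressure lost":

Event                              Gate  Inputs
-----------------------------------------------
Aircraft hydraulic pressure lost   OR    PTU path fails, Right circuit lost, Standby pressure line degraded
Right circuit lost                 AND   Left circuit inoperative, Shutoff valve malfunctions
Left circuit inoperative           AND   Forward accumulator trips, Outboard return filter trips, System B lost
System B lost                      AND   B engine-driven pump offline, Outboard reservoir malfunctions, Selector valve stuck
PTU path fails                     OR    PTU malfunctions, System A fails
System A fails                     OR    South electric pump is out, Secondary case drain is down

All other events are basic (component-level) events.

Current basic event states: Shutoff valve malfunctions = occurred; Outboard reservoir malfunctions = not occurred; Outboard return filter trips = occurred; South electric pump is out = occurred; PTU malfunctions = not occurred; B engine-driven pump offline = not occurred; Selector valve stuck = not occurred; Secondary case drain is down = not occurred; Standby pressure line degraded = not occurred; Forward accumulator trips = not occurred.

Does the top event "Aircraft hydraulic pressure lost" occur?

System A fails [OR]: South electric pump is out=occurs, Secondary case drain is down=not → at least one input occurs → occurs.
PTU path fails [OR]: PTU malfunctions=not, System A fails=occurs → at least one input occurs → occurs.
System B lost [AND]: B engine-driven pump offline=not, Outboard reservoir malfunctions=not, Selector valve stuck=not → not all inputs occur → does not occur.
Left circuit inoperative [AND]: Forward accumulator trips=not, Outboard return filter trips=occurs, System B lost=not → not all inputs occur → does not occur.
Right circuit lost [AND]: Left circuit inoperative=not, Shutoff valve malfunctions=occurs → not all inputs occur → does not occur.
Aircraft hydraulic pressure lost [OR]: PTU path fails=occurs, Right circuit lost=not, Standby pressure line degraded=not → at least one input occurs → occurs.

Yes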